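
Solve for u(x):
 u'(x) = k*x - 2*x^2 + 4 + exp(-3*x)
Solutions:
 u(x) = C1 + k*x^2/2 - 2*x^3/3 + 4*x - exp(-3*x)/3


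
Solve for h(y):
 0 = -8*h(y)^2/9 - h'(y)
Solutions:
 h(y) = 9/(C1 + 8*y)


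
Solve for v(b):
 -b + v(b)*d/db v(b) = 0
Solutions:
 v(b) = -sqrt(C1 + b^2)
 v(b) = sqrt(C1 + b^2)


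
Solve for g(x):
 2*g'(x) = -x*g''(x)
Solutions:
 g(x) = C1 + C2/x


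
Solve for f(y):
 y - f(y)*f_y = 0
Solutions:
 f(y) = -sqrt(C1 + y^2)
 f(y) = sqrt(C1 + y^2)


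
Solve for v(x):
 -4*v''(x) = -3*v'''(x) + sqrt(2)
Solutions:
 v(x) = C1 + C2*x + C3*exp(4*x/3) - sqrt(2)*x^2/8


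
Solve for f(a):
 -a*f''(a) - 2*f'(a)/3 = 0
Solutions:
 f(a) = C1 + C2*a^(1/3)


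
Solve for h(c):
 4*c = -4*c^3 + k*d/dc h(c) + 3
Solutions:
 h(c) = C1 + c^4/k + 2*c^2/k - 3*c/k


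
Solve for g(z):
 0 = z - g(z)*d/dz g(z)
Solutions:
 g(z) = -sqrt(C1 + z^2)
 g(z) = sqrt(C1 + z^2)


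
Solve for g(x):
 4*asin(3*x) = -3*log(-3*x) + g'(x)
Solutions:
 g(x) = C1 + 3*x*log(-x) + 4*x*asin(3*x) - 3*x + 3*x*log(3) + 4*sqrt(1 - 9*x^2)/3


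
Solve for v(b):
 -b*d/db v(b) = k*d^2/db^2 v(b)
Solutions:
 v(b) = C1 + C2*sqrt(k)*erf(sqrt(2)*b*sqrt(1/k)/2)


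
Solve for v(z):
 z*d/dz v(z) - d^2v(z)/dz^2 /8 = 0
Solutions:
 v(z) = C1 + C2*erfi(2*z)


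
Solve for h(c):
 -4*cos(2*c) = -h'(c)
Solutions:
 h(c) = C1 + 2*sin(2*c)


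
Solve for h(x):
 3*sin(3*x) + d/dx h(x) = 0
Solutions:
 h(x) = C1 + cos(3*x)


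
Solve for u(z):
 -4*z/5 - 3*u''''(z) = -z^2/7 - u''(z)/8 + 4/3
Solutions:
 u(z) = C1 + C2*z + C3*exp(-sqrt(6)*z/12) + C4*exp(sqrt(6)*z/12) - 2*z^4/21 + 16*z^3/15 - 464*z^2/21


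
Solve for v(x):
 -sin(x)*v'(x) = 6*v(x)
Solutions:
 v(x) = C1*(cos(x)^3 + 3*cos(x)^2 + 3*cos(x) + 1)/(cos(x)^3 - 3*cos(x)^2 + 3*cos(x) - 1)


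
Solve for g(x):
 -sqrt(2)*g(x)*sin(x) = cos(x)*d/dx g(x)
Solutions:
 g(x) = C1*cos(x)^(sqrt(2))


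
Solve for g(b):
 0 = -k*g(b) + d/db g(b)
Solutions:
 g(b) = C1*exp(b*k)


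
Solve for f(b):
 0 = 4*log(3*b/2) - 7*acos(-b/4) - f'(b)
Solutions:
 f(b) = C1 + 4*b*log(b) - 7*b*acos(-b/4) - 4*b - 4*b*log(2) + 4*b*log(3) - 7*sqrt(16 - b^2)


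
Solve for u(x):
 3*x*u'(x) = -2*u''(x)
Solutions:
 u(x) = C1 + C2*erf(sqrt(3)*x/2)


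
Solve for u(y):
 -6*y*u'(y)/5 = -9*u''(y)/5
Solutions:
 u(y) = C1 + C2*erfi(sqrt(3)*y/3)


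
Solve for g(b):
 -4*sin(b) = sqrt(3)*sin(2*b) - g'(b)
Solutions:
 g(b) = C1 + sqrt(3)*sin(b)^2 - 4*cos(b)


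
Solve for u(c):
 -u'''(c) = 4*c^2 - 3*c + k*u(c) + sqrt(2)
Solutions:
 u(c) = C1*exp(c*(-k)^(1/3)) + C2*exp(c*(-k)^(1/3)*(-1 + sqrt(3)*I)/2) + C3*exp(-c*(-k)^(1/3)*(1 + sqrt(3)*I)/2) - 4*c^2/k + 3*c/k - sqrt(2)/k


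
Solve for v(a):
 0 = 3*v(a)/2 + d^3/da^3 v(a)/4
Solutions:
 v(a) = C3*exp(-6^(1/3)*a) + (C1*sin(2^(1/3)*3^(5/6)*a/2) + C2*cos(2^(1/3)*3^(5/6)*a/2))*exp(6^(1/3)*a/2)


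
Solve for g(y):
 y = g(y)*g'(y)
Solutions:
 g(y) = -sqrt(C1 + y^2)
 g(y) = sqrt(C1 + y^2)


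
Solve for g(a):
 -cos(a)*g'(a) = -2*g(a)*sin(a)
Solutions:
 g(a) = C1/cos(a)^2


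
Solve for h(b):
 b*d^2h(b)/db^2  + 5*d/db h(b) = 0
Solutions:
 h(b) = C1 + C2/b^4


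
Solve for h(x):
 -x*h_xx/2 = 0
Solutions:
 h(x) = C1 + C2*x


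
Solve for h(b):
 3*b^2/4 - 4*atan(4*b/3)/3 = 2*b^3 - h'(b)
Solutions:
 h(b) = C1 + b^4/2 - b^3/4 + 4*b*atan(4*b/3)/3 - log(16*b^2 + 9)/2


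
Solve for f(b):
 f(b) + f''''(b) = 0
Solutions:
 f(b) = (C1*sin(sqrt(2)*b/2) + C2*cos(sqrt(2)*b/2))*exp(-sqrt(2)*b/2) + (C3*sin(sqrt(2)*b/2) + C4*cos(sqrt(2)*b/2))*exp(sqrt(2)*b/2)


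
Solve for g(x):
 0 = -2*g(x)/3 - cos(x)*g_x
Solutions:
 g(x) = C1*(sin(x) - 1)^(1/3)/(sin(x) + 1)^(1/3)


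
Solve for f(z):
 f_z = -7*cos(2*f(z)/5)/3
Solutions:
 7*z/3 - 5*log(sin(2*f(z)/5) - 1)/4 + 5*log(sin(2*f(z)/5) + 1)/4 = C1


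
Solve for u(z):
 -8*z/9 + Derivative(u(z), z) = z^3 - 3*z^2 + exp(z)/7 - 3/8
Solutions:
 u(z) = C1 + z^4/4 - z^3 + 4*z^2/9 - 3*z/8 + exp(z)/7


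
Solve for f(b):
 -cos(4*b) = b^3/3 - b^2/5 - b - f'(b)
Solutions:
 f(b) = C1 + b^4/12 - b^3/15 - b^2/2 + sin(4*b)/4


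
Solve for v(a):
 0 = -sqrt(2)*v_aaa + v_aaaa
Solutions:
 v(a) = C1 + C2*a + C3*a^2 + C4*exp(sqrt(2)*a)


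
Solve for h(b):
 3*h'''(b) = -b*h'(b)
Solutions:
 h(b) = C1 + Integral(C2*airyai(-3^(2/3)*b/3) + C3*airybi(-3^(2/3)*b/3), b)


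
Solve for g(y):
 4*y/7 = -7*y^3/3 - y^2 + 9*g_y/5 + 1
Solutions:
 g(y) = C1 + 35*y^4/108 + 5*y^3/27 + 10*y^2/63 - 5*y/9


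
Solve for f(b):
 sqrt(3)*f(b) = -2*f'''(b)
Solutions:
 f(b) = C3*exp(-2^(2/3)*3^(1/6)*b/2) + (C1*sin(6^(2/3)*b/4) + C2*cos(6^(2/3)*b/4))*exp(2^(2/3)*3^(1/6)*b/4)


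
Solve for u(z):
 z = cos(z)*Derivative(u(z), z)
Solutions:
 u(z) = C1 + Integral(z/cos(z), z)


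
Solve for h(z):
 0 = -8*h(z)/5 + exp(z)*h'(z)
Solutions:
 h(z) = C1*exp(-8*exp(-z)/5)


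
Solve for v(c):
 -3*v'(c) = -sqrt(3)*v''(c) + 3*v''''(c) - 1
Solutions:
 v(c) = C1 + C2*exp(2^(1/3)*c*(2*sqrt(3)/(sqrt(3)*sqrt(243 - 4*sqrt(3)) + 27)^(1/3) + 2^(1/3)*(sqrt(3)*sqrt(243 - 4*sqrt(3)) + 27)^(1/3))/12)*sin(2^(1/3)*c*(-2^(1/3)*sqrt(3)*(sqrt(3)*sqrt(243 - 4*sqrt(3)) + 27)^(1/3) + 6/(sqrt(3)*sqrt(243 - 4*sqrt(3)) + 27)^(1/3))/12) + C3*exp(2^(1/3)*c*(2*sqrt(3)/(sqrt(3)*sqrt(243 - 4*sqrt(3)) + 27)^(1/3) + 2^(1/3)*(sqrt(3)*sqrt(243 - 4*sqrt(3)) + 27)^(1/3))/12)*cos(2^(1/3)*c*(-2^(1/3)*sqrt(3)*(sqrt(3)*sqrt(243 - 4*sqrt(3)) + 27)^(1/3) + 6/(sqrt(3)*sqrt(243 - 4*sqrt(3)) + 27)^(1/3))/12) + C4*exp(-2^(1/3)*c*(2*sqrt(3)/(sqrt(3)*sqrt(243 - 4*sqrt(3)) + 27)^(1/3) + 2^(1/3)*(sqrt(3)*sqrt(243 - 4*sqrt(3)) + 27)^(1/3))/6) + c/3


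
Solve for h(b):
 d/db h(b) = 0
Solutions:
 h(b) = C1


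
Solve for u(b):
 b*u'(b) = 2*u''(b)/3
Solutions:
 u(b) = C1 + C2*erfi(sqrt(3)*b/2)


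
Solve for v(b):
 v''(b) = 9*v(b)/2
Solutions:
 v(b) = C1*exp(-3*sqrt(2)*b/2) + C2*exp(3*sqrt(2)*b/2)


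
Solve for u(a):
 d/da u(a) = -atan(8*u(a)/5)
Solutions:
 Integral(1/atan(8*_y/5), (_y, u(a))) = C1 - a


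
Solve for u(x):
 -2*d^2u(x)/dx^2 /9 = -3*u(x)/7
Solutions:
 u(x) = C1*exp(-3*sqrt(42)*x/14) + C2*exp(3*sqrt(42)*x/14)


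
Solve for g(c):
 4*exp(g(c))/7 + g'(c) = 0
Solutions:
 g(c) = log(1/(C1 + 4*c)) + log(7)


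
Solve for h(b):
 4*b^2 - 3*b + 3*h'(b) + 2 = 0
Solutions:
 h(b) = C1 - 4*b^3/9 + b^2/2 - 2*b/3


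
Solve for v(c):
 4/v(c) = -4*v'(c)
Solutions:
 v(c) = -sqrt(C1 - 2*c)
 v(c) = sqrt(C1 - 2*c)


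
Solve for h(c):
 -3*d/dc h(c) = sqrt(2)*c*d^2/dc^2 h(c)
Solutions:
 h(c) = C1 + C2*c^(1 - 3*sqrt(2)/2)


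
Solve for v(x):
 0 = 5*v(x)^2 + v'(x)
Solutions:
 v(x) = 1/(C1 + 5*x)


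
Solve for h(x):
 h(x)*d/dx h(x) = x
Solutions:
 h(x) = -sqrt(C1 + x^2)
 h(x) = sqrt(C1 + x^2)


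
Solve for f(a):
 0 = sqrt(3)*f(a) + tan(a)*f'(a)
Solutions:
 f(a) = C1/sin(a)^(sqrt(3))


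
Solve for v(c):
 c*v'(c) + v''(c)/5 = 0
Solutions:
 v(c) = C1 + C2*erf(sqrt(10)*c/2)


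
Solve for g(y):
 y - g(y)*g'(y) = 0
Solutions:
 g(y) = -sqrt(C1 + y^2)
 g(y) = sqrt(C1 + y^2)


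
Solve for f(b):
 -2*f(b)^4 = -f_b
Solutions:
 f(b) = (-1/(C1 + 6*b))^(1/3)
 f(b) = (-1/(C1 + 2*b))^(1/3)*(-3^(2/3) - 3*3^(1/6)*I)/6
 f(b) = (-1/(C1 + 2*b))^(1/3)*(-3^(2/3) + 3*3^(1/6)*I)/6


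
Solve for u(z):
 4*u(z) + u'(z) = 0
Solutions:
 u(z) = C1*exp(-4*z)


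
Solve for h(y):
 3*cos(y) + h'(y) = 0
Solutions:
 h(y) = C1 - 3*sin(y)


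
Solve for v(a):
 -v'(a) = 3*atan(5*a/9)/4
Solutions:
 v(a) = C1 - 3*a*atan(5*a/9)/4 + 27*log(25*a^2 + 81)/40


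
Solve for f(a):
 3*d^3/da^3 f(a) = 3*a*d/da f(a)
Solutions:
 f(a) = C1 + Integral(C2*airyai(a) + C3*airybi(a), a)


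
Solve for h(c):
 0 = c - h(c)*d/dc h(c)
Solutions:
 h(c) = -sqrt(C1 + c^2)
 h(c) = sqrt(C1 + c^2)


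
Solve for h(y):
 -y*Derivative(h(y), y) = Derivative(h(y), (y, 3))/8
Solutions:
 h(y) = C1 + Integral(C2*airyai(-2*y) + C3*airybi(-2*y), y)


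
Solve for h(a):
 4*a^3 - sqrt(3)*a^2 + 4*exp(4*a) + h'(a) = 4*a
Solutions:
 h(a) = C1 - a^4 + sqrt(3)*a^3/3 + 2*a^2 - exp(4*a)


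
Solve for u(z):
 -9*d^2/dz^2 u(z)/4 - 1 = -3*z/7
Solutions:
 u(z) = C1 + C2*z + 2*z^3/63 - 2*z^2/9


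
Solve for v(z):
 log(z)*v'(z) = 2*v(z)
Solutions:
 v(z) = C1*exp(2*li(z))


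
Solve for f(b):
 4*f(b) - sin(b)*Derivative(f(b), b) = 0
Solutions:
 f(b) = C1*(cos(b)^2 - 2*cos(b) + 1)/(cos(b)^2 + 2*cos(b) + 1)


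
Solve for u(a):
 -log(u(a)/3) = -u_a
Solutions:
 Integral(1/(-log(_y) + log(3)), (_y, u(a))) = C1 - a


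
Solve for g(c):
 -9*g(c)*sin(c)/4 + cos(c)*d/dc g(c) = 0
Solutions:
 g(c) = C1/cos(c)^(9/4)


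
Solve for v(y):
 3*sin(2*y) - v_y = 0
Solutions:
 v(y) = C1 - 3*cos(2*y)/2


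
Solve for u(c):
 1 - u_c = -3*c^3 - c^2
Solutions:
 u(c) = C1 + 3*c^4/4 + c^3/3 + c


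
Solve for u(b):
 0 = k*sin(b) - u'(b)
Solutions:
 u(b) = C1 - k*cos(b)


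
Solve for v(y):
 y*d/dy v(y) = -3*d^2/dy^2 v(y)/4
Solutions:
 v(y) = C1 + C2*erf(sqrt(6)*y/3)


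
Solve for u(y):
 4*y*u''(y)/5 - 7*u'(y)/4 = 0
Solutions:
 u(y) = C1 + C2*y^(51/16)


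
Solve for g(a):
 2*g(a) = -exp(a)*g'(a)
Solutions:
 g(a) = C1*exp(2*exp(-a))


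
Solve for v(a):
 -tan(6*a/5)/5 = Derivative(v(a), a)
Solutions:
 v(a) = C1 + log(cos(6*a/5))/6


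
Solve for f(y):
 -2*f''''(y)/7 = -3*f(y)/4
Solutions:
 f(y) = C1*exp(-42^(1/4)*y/2) + C2*exp(42^(1/4)*y/2) + C3*sin(42^(1/4)*y/2) + C4*cos(42^(1/4)*y/2)


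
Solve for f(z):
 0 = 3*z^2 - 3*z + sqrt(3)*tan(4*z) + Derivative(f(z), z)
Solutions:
 f(z) = C1 - z^3 + 3*z^2/2 + sqrt(3)*log(cos(4*z))/4


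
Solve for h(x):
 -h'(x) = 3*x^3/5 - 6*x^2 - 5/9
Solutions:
 h(x) = C1 - 3*x^4/20 + 2*x^3 + 5*x/9


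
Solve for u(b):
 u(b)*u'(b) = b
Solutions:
 u(b) = -sqrt(C1 + b^2)
 u(b) = sqrt(C1 + b^2)


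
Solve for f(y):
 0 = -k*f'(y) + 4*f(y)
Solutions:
 f(y) = C1*exp(4*y/k)


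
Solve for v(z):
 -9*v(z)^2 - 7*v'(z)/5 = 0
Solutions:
 v(z) = 7/(C1 + 45*z)


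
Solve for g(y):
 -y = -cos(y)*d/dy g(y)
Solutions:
 g(y) = C1 + Integral(y/cos(y), y)


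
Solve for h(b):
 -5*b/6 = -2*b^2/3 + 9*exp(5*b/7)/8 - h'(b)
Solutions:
 h(b) = C1 - 2*b^3/9 + 5*b^2/12 + 63*exp(5*b/7)/40


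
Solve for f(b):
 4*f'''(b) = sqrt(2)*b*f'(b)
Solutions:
 f(b) = C1 + Integral(C2*airyai(sqrt(2)*b/2) + C3*airybi(sqrt(2)*b/2), b)


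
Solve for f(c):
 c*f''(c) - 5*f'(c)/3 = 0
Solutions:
 f(c) = C1 + C2*c^(8/3)


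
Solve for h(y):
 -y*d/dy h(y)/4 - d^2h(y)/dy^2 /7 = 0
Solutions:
 h(y) = C1 + C2*erf(sqrt(14)*y/4)


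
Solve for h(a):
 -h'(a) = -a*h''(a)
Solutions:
 h(a) = C1 + C2*a^2


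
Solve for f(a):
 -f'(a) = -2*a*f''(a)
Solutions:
 f(a) = C1 + C2*a^(3/2)


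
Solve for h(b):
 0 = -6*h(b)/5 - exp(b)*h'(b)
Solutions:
 h(b) = C1*exp(6*exp(-b)/5)


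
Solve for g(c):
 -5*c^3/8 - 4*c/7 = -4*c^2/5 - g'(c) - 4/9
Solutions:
 g(c) = C1 + 5*c^4/32 - 4*c^3/15 + 2*c^2/7 - 4*c/9


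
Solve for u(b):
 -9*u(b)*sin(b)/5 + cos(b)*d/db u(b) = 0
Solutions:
 u(b) = C1/cos(b)^(9/5)


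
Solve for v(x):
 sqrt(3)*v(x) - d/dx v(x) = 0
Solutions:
 v(x) = C1*exp(sqrt(3)*x)


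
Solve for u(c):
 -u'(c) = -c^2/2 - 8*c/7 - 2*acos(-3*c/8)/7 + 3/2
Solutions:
 u(c) = C1 + c^3/6 + 4*c^2/7 + 2*c*acos(-3*c/8)/7 - 3*c/2 + 2*sqrt(64 - 9*c^2)/21


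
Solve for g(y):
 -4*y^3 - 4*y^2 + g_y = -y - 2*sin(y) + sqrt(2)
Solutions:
 g(y) = C1 + y^4 + 4*y^3/3 - y^2/2 + sqrt(2)*y + 2*cos(y)


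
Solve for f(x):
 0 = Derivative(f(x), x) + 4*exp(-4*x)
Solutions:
 f(x) = C1 + exp(-4*x)


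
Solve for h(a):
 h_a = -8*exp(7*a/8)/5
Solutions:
 h(a) = C1 - 64*exp(7*a/8)/35


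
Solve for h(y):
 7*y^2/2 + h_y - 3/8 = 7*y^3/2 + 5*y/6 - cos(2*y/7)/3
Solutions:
 h(y) = C1 + 7*y^4/8 - 7*y^3/6 + 5*y^2/12 + 3*y/8 - 7*sin(2*y/7)/6


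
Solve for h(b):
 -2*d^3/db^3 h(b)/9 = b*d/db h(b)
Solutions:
 h(b) = C1 + Integral(C2*airyai(-6^(2/3)*b/2) + C3*airybi(-6^(2/3)*b/2), b)


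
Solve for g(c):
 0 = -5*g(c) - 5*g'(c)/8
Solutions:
 g(c) = C1*exp(-8*c)


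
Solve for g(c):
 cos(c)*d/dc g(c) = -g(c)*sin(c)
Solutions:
 g(c) = C1*cos(c)


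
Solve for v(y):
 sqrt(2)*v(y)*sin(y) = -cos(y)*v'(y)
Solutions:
 v(y) = C1*cos(y)^(sqrt(2))


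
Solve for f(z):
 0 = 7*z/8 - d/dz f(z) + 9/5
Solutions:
 f(z) = C1 + 7*z^2/16 + 9*z/5


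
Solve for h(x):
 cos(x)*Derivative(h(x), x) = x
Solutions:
 h(x) = C1 + Integral(x/cos(x), x)


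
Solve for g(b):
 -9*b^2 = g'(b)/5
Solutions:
 g(b) = C1 - 15*b^3


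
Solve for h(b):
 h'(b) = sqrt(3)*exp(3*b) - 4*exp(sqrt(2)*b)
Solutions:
 h(b) = C1 + sqrt(3)*exp(3*b)/3 - 2*sqrt(2)*exp(sqrt(2)*b)


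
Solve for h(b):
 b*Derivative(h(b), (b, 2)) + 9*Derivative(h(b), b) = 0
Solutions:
 h(b) = C1 + C2/b^8


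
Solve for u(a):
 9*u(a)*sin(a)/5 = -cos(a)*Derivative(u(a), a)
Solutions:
 u(a) = C1*cos(a)^(9/5)


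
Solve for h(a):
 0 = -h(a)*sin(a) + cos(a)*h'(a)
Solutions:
 h(a) = C1/cos(a)


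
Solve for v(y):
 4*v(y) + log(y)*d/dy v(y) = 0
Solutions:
 v(y) = C1*exp(-4*li(y))


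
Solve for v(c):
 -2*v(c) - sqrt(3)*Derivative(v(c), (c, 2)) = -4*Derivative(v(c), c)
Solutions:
 v(c) = C1*exp(c*(-sqrt(6)*sqrt(2 - sqrt(3)) + 2*sqrt(3))/3) + C2*exp(c*(sqrt(6)*sqrt(2 - sqrt(3)) + 2*sqrt(3))/3)


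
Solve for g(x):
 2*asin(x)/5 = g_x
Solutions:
 g(x) = C1 + 2*x*asin(x)/5 + 2*sqrt(1 - x^2)/5


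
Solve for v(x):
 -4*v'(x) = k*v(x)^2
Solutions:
 v(x) = 4/(C1 + k*x)


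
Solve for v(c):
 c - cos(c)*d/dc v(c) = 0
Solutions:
 v(c) = C1 + Integral(c/cos(c), c)


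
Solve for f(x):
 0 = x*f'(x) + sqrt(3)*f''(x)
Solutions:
 f(x) = C1 + C2*erf(sqrt(2)*3^(3/4)*x/6)


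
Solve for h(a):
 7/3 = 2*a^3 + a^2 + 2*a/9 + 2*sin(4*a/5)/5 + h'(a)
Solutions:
 h(a) = C1 - a^4/2 - a^3/3 - a^2/9 + 7*a/3 + cos(4*a/5)/2


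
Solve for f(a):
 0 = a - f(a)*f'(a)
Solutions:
 f(a) = -sqrt(C1 + a^2)
 f(a) = sqrt(C1 + a^2)


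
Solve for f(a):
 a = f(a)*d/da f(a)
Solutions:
 f(a) = -sqrt(C1 + a^2)
 f(a) = sqrt(C1 + a^2)


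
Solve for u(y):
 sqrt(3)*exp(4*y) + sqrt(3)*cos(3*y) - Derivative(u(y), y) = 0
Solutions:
 u(y) = C1 + sqrt(3)*exp(4*y)/4 + sqrt(3)*sin(3*y)/3


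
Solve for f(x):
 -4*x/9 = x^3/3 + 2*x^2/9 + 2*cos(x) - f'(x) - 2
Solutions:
 f(x) = C1 + x^4/12 + 2*x^3/27 + 2*x^2/9 - 2*x + 2*sin(x)


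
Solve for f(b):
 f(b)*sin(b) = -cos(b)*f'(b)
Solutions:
 f(b) = C1*cos(b)


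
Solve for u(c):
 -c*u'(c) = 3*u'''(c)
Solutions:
 u(c) = C1 + Integral(C2*airyai(-3^(2/3)*c/3) + C3*airybi(-3^(2/3)*c/3), c)


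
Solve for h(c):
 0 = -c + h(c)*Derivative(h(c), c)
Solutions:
 h(c) = -sqrt(C1 + c^2)
 h(c) = sqrt(C1 + c^2)


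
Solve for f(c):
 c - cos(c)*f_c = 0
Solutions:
 f(c) = C1 + Integral(c/cos(c), c)


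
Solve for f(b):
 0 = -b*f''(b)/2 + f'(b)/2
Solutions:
 f(b) = C1 + C2*b^2


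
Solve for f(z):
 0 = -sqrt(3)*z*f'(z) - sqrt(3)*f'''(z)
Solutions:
 f(z) = C1 + Integral(C2*airyai(-z) + C3*airybi(-z), z)


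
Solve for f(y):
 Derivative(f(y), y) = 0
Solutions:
 f(y) = C1


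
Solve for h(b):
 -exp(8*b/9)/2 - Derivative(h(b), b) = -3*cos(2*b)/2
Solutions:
 h(b) = C1 - 9*exp(8*b/9)/16 + 3*sin(2*b)/4


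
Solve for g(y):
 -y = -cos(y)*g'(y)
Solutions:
 g(y) = C1 + Integral(y/cos(y), y)


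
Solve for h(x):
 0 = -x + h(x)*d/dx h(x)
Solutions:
 h(x) = -sqrt(C1 + x^2)
 h(x) = sqrt(C1 + x^2)


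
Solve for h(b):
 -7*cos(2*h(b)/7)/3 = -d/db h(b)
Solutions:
 -7*b/3 - 7*log(sin(2*h(b)/7) - 1)/4 + 7*log(sin(2*h(b)/7) + 1)/4 = C1


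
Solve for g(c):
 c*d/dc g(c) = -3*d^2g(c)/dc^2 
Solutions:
 g(c) = C1 + C2*erf(sqrt(6)*c/6)


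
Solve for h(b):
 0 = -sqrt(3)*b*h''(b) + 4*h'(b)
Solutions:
 h(b) = C1 + C2*b^(1 + 4*sqrt(3)/3)


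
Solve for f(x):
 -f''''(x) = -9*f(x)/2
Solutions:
 f(x) = C1*exp(-2^(3/4)*sqrt(3)*x/2) + C2*exp(2^(3/4)*sqrt(3)*x/2) + C3*sin(2^(3/4)*sqrt(3)*x/2) + C4*cos(2^(3/4)*sqrt(3)*x/2)


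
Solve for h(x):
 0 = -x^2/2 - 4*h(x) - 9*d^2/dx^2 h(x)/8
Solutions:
 h(x) = C1*sin(4*sqrt(2)*x/3) + C2*cos(4*sqrt(2)*x/3) - x^2/8 + 9/128


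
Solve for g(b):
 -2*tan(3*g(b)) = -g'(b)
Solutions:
 g(b) = -asin(C1*exp(6*b))/3 + pi/3
 g(b) = asin(C1*exp(6*b))/3


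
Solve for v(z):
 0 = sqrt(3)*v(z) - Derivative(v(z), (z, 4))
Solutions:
 v(z) = C1*exp(-3^(1/8)*z) + C2*exp(3^(1/8)*z) + C3*sin(3^(1/8)*z) + C4*cos(3^(1/8)*z)


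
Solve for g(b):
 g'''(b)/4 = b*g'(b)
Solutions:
 g(b) = C1 + Integral(C2*airyai(2^(2/3)*b) + C3*airybi(2^(2/3)*b), b)


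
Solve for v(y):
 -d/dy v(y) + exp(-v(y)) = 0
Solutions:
 v(y) = log(C1 + y)


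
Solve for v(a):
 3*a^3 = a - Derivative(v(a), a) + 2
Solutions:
 v(a) = C1 - 3*a^4/4 + a^2/2 + 2*a


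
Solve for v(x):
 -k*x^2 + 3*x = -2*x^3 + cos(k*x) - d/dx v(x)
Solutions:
 v(x) = C1 + k*x^3/3 - x^4/2 - 3*x^2/2 + sin(k*x)/k


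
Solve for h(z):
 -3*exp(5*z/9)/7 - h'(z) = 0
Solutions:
 h(z) = C1 - 27*exp(5*z/9)/35


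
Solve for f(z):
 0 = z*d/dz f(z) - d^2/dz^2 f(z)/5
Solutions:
 f(z) = C1 + C2*erfi(sqrt(10)*z/2)


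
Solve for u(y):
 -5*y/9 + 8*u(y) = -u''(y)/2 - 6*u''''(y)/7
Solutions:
 u(y) = 5*y/72 + (C1*sin(sqrt(2)*3^(3/4)*7^(1/4)*y*cos(atan(sqrt(5327)/7)/2)/3) + C2*cos(sqrt(2)*3^(3/4)*7^(1/4)*y*cos(atan(sqrt(5327)/7)/2)/3))*exp(-sqrt(2)*3^(3/4)*7^(1/4)*y*sin(atan(sqrt(5327)/7)/2)/3) + (C3*sin(sqrt(2)*3^(3/4)*7^(1/4)*y*cos(atan(sqrt(5327)/7)/2)/3) + C4*cos(sqrt(2)*3^(3/4)*7^(1/4)*y*cos(atan(sqrt(5327)/7)/2)/3))*exp(sqrt(2)*3^(3/4)*7^(1/4)*y*sin(atan(sqrt(5327)/7)/2)/3)


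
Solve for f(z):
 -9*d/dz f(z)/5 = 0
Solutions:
 f(z) = C1


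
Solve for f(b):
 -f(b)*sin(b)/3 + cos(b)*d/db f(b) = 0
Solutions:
 f(b) = C1/cos(b)^(1/3)


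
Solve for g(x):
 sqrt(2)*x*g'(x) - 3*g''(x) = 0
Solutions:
 g(x) = C1 + C2*erfi(2^(3/4)*sqrt(3)*x/6)


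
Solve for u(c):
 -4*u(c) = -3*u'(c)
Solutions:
 u(c) = C1*exp(4*c/3)


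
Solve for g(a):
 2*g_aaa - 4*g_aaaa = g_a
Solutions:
 g(a) = C1 + C4*exp(-a/2) + (C2*sin(a/2) + C3*cos(a/2))*exp(a/2)


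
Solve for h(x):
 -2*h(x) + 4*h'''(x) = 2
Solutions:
 h(x) = C3*exp(2^(2/3)*x/2) + (C1*sin(2^(2/3)*sqrt(3)*x/4) + C2*cos(2^(2/3)*sqrt(3)*x/4))*exp(-2^(2/3)*x/4) - 1


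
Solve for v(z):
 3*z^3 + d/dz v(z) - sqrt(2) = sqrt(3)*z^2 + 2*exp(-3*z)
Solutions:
 v(z) = C1 - 3*z^4/4 + sqrt(3)*z^3/3 + sqrt(2)*z - 2*exp(-3*z)/3


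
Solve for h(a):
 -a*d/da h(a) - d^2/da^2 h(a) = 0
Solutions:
 h(a) = C1 + C2*erf(sqrt(2)*a/2)


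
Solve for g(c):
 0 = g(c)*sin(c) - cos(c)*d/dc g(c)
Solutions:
 g(c) = C1/cos(c)


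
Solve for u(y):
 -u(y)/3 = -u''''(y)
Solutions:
 u(y) = C1*exp(-3^(3/4)*y/3) + C2*exp(3^(3/4)*y/3) + C3*sin(3^(3/4)*y/3) + C4*cos(3^(3/4)*y/3)


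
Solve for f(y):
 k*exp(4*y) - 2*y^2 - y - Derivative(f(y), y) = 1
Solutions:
 f(y) = C1 + k*exp(4*y)/4 - 2*y^3/3 - y^2/2 - y


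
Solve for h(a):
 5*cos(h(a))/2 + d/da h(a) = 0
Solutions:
 h(a) = pi - asin((C1 + exp(5*a))/(C1 - exp(5*a)))
 h(a) = asin((C1 + exp(5*a))/(C1 - exp(5*a)))


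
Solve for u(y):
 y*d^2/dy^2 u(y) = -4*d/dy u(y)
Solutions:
 u(y) = C1 + C2/y^3


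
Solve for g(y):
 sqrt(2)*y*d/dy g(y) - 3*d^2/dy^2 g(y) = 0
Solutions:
 g(y) = C1 + C2*erfi(2^(3/4)*sqrt(3)*y/6)


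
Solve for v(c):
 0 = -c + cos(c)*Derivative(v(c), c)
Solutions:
 v(c) = C1 + Integral(c/cos(c), c)


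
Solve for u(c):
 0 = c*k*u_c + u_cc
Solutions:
 u(c) = Piecewise((-sqrt(2)*sqrt(pi)*C1*erf(sqrt(2)*c*sqrt(k)/2)/(2*sqrt(k)) - C2, (k > 0) | (k < 0)), (-C1*c - C2, True))


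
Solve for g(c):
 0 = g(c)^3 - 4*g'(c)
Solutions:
 g(c) = -sqrt(2)*sqrt(-1/(C1 + c))
 g(c) = sqrt(2)*sqrt(-1/(C1 + c))


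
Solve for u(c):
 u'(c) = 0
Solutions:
 u(c) = C1


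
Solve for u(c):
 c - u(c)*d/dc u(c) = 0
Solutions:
 u(c) = -sqrt(C1 + c^2)
 u(c) = sqrt(C1 + c^2)


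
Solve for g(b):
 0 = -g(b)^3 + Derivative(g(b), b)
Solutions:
 g(b) = -sqrt(2)*sqrt(-1/(C1 + b))/2
 g(b) = sqrt(2)*sqrt(-1/(C1 + b))/2


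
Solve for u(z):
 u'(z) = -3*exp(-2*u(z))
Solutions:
 u(z) = log(-sqrt(C1 - 6*z))
 u(z) = log(C1 - 6*z)/2


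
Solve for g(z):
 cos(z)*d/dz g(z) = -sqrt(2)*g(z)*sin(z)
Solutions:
 g(z) = C1*cos(z)^(sqrt(2))


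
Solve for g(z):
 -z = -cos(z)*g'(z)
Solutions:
 g(z) = C1 + Integral(z/cos(z), z)


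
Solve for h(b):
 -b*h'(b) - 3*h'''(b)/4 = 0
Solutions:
 h(b) = C1 + Integral(C2*airyai(-6^(2/3)*b/3) + C3*airybi(-6^(2/3)*b/3), b)


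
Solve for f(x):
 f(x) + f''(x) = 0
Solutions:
 f(x) = C1*sin(x) + C2*cos(x)


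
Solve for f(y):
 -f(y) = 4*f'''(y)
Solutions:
 f(y) = C3*exp(-2^(1/3)*y/2) + (C1*sin(2^(1/3)*sqrt(3)*y/4) + C2*cos(2^(1/3)*sqrt(3)*y/4))*exp(2^(1/3)*y/4)


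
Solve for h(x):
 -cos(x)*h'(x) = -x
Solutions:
 h(x) = C1 + Integral(x/cos(x), x)


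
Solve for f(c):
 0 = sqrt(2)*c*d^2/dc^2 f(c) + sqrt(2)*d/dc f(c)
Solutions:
 f(c) = C1 + C2*log(c)


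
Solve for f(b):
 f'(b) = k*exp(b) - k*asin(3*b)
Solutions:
 f(b) = C1 - k*(b*asin(3*b) + sqrt(1 - 9*b^2)/3 - exp(b))


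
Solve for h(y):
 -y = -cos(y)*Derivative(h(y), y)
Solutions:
 h(y) = C1 + Integral(y/cos(y), y)


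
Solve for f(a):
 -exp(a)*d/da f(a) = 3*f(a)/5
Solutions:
 f(a) = C1*exp(3*exp(-a)/5)


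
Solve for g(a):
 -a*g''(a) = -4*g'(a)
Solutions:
 g(a) = C1 + C2*a^5


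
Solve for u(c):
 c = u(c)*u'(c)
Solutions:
 u(c) = -sqrt(C1 + c^2)
 u(c) = sqrt(C1 + c^2)


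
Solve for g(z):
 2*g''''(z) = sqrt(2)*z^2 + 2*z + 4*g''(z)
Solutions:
 g(z) = C1 + C2*z + C3*exp(-sqrt(2)*z) + C4*exp(sqrt(2)*z) - sqrt(2)*z^4/48 - z^3/12 - sqrt(2)*z^2/8


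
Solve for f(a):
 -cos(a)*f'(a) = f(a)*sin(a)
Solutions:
 f(a) = C1*cos(a)


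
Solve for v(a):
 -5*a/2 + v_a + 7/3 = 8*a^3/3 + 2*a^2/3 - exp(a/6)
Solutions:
 v(a) = C1 + 2*a^4/3 + 2*a^3/9 + 5*a^2/4 - 7*a/3 - 6*exp(a/6)


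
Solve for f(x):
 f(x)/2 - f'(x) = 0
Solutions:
 f(x) = C1*exp(x/2)


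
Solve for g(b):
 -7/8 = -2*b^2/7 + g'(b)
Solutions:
 g(b) = C1 + 2*b^3/21 - 7*b/8


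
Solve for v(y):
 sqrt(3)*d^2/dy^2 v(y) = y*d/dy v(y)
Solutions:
 v(y) = C1 + C2*erfi(sqrt(2)*3^(3/4)*y/6)


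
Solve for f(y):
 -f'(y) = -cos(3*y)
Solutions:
 f(y) = C1 + sin(3*y)/3


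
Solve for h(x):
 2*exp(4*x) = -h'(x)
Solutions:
 h(x) = C1 - exp(4*x)/2


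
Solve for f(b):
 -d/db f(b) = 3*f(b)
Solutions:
 f(b) = C1*exp(-3*b)


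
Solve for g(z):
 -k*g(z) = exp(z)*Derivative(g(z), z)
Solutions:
 g(z) = C1*exp(k*exp(-z))


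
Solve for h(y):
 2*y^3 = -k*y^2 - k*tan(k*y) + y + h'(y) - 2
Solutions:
 h(y) = C1 + k*y^3/3 + k*Piecewise((-log(cos(k*y))/k, Ne(k, 0)), (0, True)) + y^4/2 - y^2/2 + 2*y


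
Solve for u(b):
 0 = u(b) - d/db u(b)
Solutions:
 u(b) = C1*exp(b)


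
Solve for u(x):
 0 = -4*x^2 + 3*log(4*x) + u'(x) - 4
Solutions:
 u(x) = C1 + 4*x^3/3 - 3*x*log(x) - x*log(64) + 7*x


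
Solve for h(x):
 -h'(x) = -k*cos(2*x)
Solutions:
 h(x) = C1 + k*sin(2*x)/2


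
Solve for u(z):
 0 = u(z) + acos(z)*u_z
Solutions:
 u(z) = C1*exp(-Integral(1/acos(z), z))


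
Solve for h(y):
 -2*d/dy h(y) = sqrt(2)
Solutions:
 h(y) = C1 - sqrt(2)*y/2


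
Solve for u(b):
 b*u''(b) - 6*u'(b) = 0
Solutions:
 u(b) = C1 + C2*b^7


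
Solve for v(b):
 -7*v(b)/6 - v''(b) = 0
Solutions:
 v(b) = C1*sin(sqrt(42)*b/6) + C2*cos(sqrt(42)*b/6)


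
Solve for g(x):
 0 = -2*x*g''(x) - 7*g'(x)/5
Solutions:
 g(x) = C1 + C2*x^(3/10)


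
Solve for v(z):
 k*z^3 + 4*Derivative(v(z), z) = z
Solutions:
 v(z) = C1 - k*z^4/16 + z^2/8


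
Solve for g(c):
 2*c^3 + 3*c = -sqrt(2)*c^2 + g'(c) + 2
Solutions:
 g(c) = C1 + c^4/2 + sqrt(2)*c^3/3 + 3*c^2/2 - 2*c


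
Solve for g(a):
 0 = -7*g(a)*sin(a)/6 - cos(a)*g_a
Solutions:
 g(a) = C1*cos(a)^(7/6)


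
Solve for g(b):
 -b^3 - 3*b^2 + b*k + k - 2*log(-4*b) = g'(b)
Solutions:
 g(b) = C1 - b^4/4 - b^3 + b^2*k/2 + b*(k - 4*log(2) + 2) - 2*b*log(-b)


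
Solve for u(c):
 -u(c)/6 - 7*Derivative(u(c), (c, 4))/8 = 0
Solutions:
 u(c) = (C1*sin(21^(3/4)*c/21) + C2*cos(21^(3/4)*c/21))*exp(-21^(3/4)*c/21) + (C3*sin(21^(3/4)*c/21) + C4*cos(21^(3/4)*c/21))*exp(21^(3/4)*c/21)


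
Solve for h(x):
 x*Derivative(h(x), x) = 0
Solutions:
 h(x) = C1


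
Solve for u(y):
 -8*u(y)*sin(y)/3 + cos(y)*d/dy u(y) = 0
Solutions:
 u(y) = C1/cos(y)^(8/3)


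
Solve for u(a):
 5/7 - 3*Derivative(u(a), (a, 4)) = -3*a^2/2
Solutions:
 u(a) = C1 + C2*a + C3*a^2 + C4*a^3 + a^6/720 + 5*a^4/504


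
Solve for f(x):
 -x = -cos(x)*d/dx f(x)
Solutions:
 f(x) = C1 + Integral(x/cos(x), x)


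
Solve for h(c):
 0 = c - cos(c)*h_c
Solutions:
 h(c) = C1 + Integral(c/cos(c), c)


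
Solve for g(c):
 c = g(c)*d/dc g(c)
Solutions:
 g(c) = -sqrt(C1 + c^2)
 g(c) = sqrt(C1 + c^2)


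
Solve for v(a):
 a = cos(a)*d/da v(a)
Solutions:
 v(a) = C1 + Integral(a/cos(a), a)


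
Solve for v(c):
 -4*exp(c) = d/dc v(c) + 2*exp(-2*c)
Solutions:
 v(c) = C1 - 4*exp(c) + exp(-2*c)


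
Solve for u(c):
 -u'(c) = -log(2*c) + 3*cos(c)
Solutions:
 u(c) = C1 + c*log(c) - c + c*log(2) - 3*sin(c)


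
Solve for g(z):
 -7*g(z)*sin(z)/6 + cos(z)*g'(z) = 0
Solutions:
 g(z) = C1/cos(z)^(7/6)


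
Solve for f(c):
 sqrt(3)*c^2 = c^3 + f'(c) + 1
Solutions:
 f(c) = C1 - c^4/4 + sqrt(3)*c^3/3 - c


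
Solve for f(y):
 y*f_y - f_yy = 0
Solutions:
 f(y) = C1 + C2*erfi(sqrt(2)*y/2)


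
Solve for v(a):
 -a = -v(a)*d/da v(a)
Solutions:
 v(a) = -sqrt(C1 + a^2)
 v(a) = sqrt(C1 + a^2)


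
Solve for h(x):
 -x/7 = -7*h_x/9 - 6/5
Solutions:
 h(x) = C1 + 9*x^2/98 - 54*x/35


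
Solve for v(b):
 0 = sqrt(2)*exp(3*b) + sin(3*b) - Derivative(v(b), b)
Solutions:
 v(b) = C1 + sqrt(2)*exp(3*b)/3 - cos(3*b)/3


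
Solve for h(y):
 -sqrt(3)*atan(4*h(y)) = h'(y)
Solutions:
 Integral(1/atan(4*_y), (_y, h(y))) = C1 - sqrt(3)*y


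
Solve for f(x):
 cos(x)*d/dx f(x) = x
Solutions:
 f(x) = C1 + Integral(x/cos(x), x)


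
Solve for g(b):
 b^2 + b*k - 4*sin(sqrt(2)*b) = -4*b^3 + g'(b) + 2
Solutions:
 g(b) = C1 + b^4 + b^3/3 + b^2*k/2 - 2*b + 2*sqrt(2)*cos(sqrt(2)*b)


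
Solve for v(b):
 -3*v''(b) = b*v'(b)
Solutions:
 v(b) = C1 + C2*erf(sqrt(6)*b/6)


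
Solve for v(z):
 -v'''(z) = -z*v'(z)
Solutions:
 v(z) = C1 + Integral(C2*airyai(z) + C3*airybi(z), z)


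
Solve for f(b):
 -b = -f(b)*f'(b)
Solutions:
 f(b) = -sqrt(C1 + b^2)
 f(b) = sqrt(C1 + b^2)


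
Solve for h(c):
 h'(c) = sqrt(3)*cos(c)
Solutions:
 h(c) = C1 + sqrt(3)*sin(c)


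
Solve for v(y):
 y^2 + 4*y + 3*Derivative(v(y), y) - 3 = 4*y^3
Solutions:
 v(y) = C1 + y^4/3 - y^3/9 - 2*y^2/3 + y


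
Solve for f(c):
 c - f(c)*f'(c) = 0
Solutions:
 f(c) = -sqrt(C1 + c^2)
 f(c) = sqrt(C1 + c^2)


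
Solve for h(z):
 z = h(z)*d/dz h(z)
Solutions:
 h(z) = -sqrt(C1 + z^2)
 h(z) = sqrt(C1 + z^2)


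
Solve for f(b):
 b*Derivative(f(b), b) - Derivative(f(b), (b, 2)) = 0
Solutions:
 f(b) = C1 + C2*erfi(sqrt(2)*b/2)


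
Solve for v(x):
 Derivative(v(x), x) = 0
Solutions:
 v(x) = C1


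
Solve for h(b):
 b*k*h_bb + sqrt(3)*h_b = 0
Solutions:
 h(b) = C1 + b^(((re(k) - sqrt(3))*re(k) + im(k)^2)/(re(k)^2 + im(k)^2))*(C2*sin(sqrt(3)*log(b)*Abs(im(k))/(re(k)^2 + im(k)^2)) + C3*cos(sqrt(3)*log(b)*im(k)/(re(k)^2 + im(k)^2)))


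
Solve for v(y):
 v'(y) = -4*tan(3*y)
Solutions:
 v(y) = C1 + 4*log(cos(3*y))/3


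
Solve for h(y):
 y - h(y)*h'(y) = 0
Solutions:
 h(y) = -sqrt(C1 + y^2)
 h(y) = sqrt(C1 + y^2)


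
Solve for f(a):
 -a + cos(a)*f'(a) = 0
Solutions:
 f(a) = C1 + Integral(a/cos(a), a)


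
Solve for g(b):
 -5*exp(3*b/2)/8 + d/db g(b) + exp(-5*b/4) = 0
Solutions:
 g(b) = C1 + 5*exp(3*b/2)/12 + 4*exp(-5*b/4)/5


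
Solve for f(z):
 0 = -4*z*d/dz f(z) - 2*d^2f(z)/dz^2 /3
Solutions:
 f(z) = C1 + C2*erf(sqrt(3)*z)


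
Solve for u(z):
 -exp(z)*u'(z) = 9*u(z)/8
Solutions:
 u(z) = C1*exp(9*exp(-z)/8)


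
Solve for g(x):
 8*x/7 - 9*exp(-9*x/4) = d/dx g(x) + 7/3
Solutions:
 g(x) = C1 + 4*x^2/7 - 7*x/3 + 4*exp(-9*x/4)


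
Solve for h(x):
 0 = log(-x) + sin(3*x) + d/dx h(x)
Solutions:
 h(x) = C1 - x*log(-x) + x + cos(3*x)/3


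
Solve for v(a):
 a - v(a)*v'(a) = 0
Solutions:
 v(a) = -sqrt(C1 + a^2)
 v(a) = sqrt(C1 + a^2)


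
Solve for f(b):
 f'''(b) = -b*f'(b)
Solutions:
 f(b) = C1 + Integral(C2*airyai(-b) + C3*airybi(-b), b)


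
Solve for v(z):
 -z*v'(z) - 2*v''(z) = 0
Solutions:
 v(z) = C1 + C2*erf(z/2)


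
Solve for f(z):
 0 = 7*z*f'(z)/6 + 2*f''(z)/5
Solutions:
 f(z) = C1 + C2*erf(sqrt(210)*z/12)


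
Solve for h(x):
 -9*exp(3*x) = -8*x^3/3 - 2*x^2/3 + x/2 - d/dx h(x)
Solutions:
 h(x) = C1 - 2*x^4/3 - 2*x^3/9 + x^2/4 + 3*exp(3*x)


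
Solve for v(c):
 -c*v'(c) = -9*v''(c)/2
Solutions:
 v(c) = C1 + C2*erfi(c/3)


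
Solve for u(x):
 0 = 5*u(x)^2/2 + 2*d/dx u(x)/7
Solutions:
 u(x) = 4/(C1 + 35*x)


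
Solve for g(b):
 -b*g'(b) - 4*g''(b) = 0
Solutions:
 g(b) = C1 + C2*erf(sqrt(2)*b/4)


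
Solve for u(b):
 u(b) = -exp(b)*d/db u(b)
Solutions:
 u(b) = C1*exp(exp(-b))


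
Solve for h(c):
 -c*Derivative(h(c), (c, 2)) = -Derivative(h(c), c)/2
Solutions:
 h(c) = C1 + C2*c^(3/2)


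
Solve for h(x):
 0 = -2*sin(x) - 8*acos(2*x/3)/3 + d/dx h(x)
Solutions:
 h(x) = C1 + 8*x*acos(2*x/3)/3 - 4*sqrt(9 - 4*x^2)/3 - 2*cos(x)


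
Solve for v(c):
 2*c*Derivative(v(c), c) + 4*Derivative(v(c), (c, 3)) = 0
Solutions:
 v(c) = C1 + Integral(C2*airyai(-2^(2/3)*c/2) + C3*airybi(-2^(2/3)*c/2), c)


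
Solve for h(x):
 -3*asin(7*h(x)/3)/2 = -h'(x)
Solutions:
 Integral(1/asin(7*_y/3), (_y, h(x))) = C1 + 3*x/2


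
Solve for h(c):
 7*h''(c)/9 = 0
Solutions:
 h(c) = C1 + C2*c


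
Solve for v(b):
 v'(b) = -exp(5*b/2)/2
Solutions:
 v(b) = C1 - exp(5*b/2)/5


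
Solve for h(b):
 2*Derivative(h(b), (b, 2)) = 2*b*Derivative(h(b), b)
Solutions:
 h(b) = C1 + C2*erfi(sqrt(2)*b/2)


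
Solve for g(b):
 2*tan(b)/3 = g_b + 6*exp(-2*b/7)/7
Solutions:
 g(b) = C1 + log(tan(b)^2 + 1)/3 + 3*exp(-2*b/7)


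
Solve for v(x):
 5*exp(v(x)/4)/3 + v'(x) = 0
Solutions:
 v(x) = 4*log(1/(C1 + 5*x)) + 4*log(12)


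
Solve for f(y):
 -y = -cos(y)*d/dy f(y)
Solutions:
 f(y) = C1 + Integral(y/cos(y), y)


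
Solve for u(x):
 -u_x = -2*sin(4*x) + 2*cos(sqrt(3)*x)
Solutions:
 u(x) = C1 - 2*sqrt(3)*sin(sqrt(3)*x)/3 - cos(4*x)/2


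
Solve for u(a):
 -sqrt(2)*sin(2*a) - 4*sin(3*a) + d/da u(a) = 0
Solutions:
 u(a) = C1 - sqrt(2)*cos(2*a)/2 - 4*cos(3*a)/3


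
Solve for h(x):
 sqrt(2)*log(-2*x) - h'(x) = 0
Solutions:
 h(x) = C1 + sqrt(2)*x*log(-x) + sqrt(2)*x*(-1 + log(2))


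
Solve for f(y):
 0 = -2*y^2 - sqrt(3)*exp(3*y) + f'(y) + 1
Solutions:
 f(y) = C1 + 2*y^3/3 - y + sqrt(3)*exp(3*y)/3


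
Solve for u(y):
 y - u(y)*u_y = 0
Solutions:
 u(y) = -sqrt(C1 + y^2)
 u(y) = sqrt(C1 + y^2)


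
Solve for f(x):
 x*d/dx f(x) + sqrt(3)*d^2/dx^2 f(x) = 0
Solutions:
 f(x) = C1 + C2*erf(sqrt(2)*3^(3/4)*x/6)


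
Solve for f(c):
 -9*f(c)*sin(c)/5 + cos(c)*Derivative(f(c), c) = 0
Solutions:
 f(c) = C1/cos(c)^(9/5)


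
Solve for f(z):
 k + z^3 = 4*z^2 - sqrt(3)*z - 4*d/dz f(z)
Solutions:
 f(z) = C1 - k*z/4 - z^4/16 + z^3/3 - sqrt(3)*z^2/8


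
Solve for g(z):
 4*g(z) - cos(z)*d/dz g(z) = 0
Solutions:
 g(z) = C1*(sin(z)^2 + 2*sin(z) + 1)/(sin(z)^2 - 2*sin(z) + 1)


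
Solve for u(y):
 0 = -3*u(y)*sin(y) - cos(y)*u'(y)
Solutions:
 u(y) = C1*cos(y)^3


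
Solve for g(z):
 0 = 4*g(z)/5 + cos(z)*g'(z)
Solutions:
 g(z) = C1*(sin(z) - 1)^(2/5)/(sin(z) + 1)^(2/5)


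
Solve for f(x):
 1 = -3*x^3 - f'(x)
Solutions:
 f(x) = C1 - 3*x^4/4 - x


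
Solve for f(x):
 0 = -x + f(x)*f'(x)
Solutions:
 f(x) = -sqrt(C1 + x^2)
 f(x) = sqrt(C1 + x^2)


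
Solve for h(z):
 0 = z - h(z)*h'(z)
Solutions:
 h(z) = -sqrt(C1 + z^2)
 h(z) = sqrt(C1 + z^2)


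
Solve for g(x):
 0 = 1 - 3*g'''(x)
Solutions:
 g(x) = C1 + C2*x + C3*x^2 + x^3/18


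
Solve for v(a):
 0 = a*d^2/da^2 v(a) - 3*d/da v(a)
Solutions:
 v(a) = C1 + C2*a^4


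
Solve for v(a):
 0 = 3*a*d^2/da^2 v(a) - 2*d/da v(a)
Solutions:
 v(a) = C1 + C2*a^(5/3)


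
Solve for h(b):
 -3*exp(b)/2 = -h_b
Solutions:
 h(b) = C1 + 3*exp(b)/2


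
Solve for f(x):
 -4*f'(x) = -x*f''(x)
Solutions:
 f(x) = C1 + C2*x^5


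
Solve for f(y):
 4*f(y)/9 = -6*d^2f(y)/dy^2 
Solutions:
 f(y) = C1*sin(sqrt(6)*y/9) + C2*cos(sqrt(6)*y/9)


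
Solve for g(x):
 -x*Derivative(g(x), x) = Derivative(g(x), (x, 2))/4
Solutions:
 g(x) = C1 + C2*erf(sqrt(2)*x)


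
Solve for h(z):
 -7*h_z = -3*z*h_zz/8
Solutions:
 h(z) = C1 + C2*z^(59/3)


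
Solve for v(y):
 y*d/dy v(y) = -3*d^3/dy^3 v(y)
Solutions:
 v(y) = C1 + Integral(C2*airyai(-3^(2/3)*y/3) + C3*airybi(-3^(2/3)*y/3), y)


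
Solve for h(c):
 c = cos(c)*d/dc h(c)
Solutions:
 h(c) = C1 + Integral(c/cos(c), c)


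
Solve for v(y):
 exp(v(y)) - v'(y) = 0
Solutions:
 v(y) = log(-1/(C1 + y))


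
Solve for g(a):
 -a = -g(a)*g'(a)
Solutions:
 g(a) = -sqrt(C1 + a^2)
 g(a) = sqrt(C1 + a^2)


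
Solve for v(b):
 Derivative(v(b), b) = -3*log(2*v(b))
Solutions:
 Integral(1/(log(_y) + log(2)), (_y, v(b)))/3 = C1 - b


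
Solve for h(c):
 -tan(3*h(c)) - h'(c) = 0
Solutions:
 h(c) = -asin(C1*exp(-3*c))/3 + pi/3
 h(c) = asin(C1*exp(-3*c))/3


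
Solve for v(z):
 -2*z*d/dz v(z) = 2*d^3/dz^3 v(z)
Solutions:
 v(z) = C1 + Integral(C2*airyai(-z) + C3*airybi(-z), z)


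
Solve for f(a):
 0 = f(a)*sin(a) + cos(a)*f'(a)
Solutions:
 f(a) = C1*cos(a)


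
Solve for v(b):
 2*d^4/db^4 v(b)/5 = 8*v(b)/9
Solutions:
 v(b) = C1*exp(-5^(1/4)*sqrt(6)*b/3) + C2*exp(5^(1/4)*sqrt(6)*b/3) + C3*sin(5^(1/4)*sqrt(6)*b/3) + C4*cos(5^(1/4)*sqrt(6)*b/3)


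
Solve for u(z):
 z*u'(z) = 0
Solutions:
 u(z) = C1


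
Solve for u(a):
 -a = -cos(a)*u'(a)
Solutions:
 u(a) = C1 + Integral(a/cos(a), a)


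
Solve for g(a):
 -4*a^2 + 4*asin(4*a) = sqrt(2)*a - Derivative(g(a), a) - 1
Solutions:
 g(a) = C1 + 4*a^3/3 + sqrt(2)*a^2/2 - 4*a*asin(4*a) - a - sqrt(1 - 16*a^2)


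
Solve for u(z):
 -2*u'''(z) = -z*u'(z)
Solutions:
 u(z) = C1 + Integral(C2*airyai(2^(2/3)*z/2) + C3*airybi(2^(2/3)*z/2), z)


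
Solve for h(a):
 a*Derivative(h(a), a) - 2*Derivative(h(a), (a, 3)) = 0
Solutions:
 h(a) = C1 + Integral(C2*airyai(2^(2/3)*a/2) + C3*airybi(2^(2/3)*a/2), a)


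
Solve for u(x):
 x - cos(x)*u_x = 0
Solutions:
 u(x) = C1 + Integral(x/cos(x), x)


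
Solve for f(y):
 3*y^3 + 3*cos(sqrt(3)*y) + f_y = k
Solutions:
 f(y) = C1 + k*y - 3*y^4/4 - sqrt(3)*sin(sqrt(3)*y)


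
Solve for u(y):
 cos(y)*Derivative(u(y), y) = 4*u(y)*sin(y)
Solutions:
 u(y) = C1/cos(y)^4


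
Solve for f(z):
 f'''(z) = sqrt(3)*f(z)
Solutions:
 f(z) = C3*exp(3^(1/6)*z) + (C1*sin(3^(2/3)*z/2) + C2*cos(3^(2/3)*z/2))*exp(-3^(1/6)*z/2)


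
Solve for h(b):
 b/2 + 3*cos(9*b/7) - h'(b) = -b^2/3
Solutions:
 h(b) = C1 + b^3/9 + b^2/4 + 7*sin(9*b/7)/3


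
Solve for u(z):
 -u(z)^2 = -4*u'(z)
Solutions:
 u(z) = -4/(C1 + z)


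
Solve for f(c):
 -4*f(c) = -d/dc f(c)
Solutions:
 f(c) = C1*exp(4*c)


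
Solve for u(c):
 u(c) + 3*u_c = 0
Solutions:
 u(c) = C1*exp(-c/3)


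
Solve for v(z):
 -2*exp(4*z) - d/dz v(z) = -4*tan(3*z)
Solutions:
 v(z) = C1 - exp(4*z)/2 - 4*log(cos(3*z))/3


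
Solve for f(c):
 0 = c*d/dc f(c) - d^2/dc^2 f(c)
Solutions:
 f(c) = C1 + C2*erfi(sqrt(2)*c/2)


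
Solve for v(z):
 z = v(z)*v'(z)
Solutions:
 v(z) = -sqrt(C1 + z^2)
 v(z) = sqrt(C1 + z^2)


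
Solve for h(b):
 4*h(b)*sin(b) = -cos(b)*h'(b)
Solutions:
 h(b) = C1*cos(b)^4


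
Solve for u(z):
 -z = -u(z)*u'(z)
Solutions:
 u(z) = -sqrt(C1 + z^2)
 u(z) = sqrt(C1 + z^2)


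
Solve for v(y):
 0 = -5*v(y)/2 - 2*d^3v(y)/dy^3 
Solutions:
 v(y) = C3*exp(-10^(1/3)*y/2) + (C1*sin(10^(1/3)*sqrt(3)*y/4) + C2*cos(10^(1/3)*sqrt(3)*y/4))*exp(10^(1/3)*y/4)


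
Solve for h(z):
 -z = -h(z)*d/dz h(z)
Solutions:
 h(z) = -sqrt(C1 + z^2)
 h(z) = sqrt(C1 + z^2)


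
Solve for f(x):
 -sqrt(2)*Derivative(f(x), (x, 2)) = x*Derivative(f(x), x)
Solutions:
 f(x) = C1 + C2*erf(2^(1/4)*x/2)


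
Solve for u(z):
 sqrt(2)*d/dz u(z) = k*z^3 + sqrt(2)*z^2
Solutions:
 u(z) = C1 + sqrt(2)*k*z^4/8 + z^3/3


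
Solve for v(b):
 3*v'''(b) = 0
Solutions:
 v(b) = C1 + C2*b + C3*b^2


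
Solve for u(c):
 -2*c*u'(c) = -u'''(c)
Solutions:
 u(c) = C1 + Integral(C2*airyai(2^(1/3)*c) + C3*airybi(2^(1/3)*c), c)


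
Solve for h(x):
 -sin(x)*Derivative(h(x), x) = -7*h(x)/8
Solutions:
 h(x) = C1*(cos(x) - 1)^(7/16)/(cos(x) + 1)^(7/16)


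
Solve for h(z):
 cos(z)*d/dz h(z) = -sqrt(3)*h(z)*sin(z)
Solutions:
 h(z) = C1*cos(z)^(sqrt(3))


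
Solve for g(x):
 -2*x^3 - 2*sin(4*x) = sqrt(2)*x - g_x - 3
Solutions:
 g(x) = C1 + x^4/2 + sqrt(2)*x^2/2 - 3*x - cos(4*x)/2


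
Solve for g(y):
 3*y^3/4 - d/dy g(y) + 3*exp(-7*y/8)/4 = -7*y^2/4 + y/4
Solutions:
 g(y) = C1 + 3*y^4/16 + 7*y^3/12 - y^2/8 - 6*exp(-7*y/8)/7


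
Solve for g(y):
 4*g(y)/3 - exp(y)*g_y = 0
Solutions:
 g(y) = C1*exp(-4*exp(-y)/3)


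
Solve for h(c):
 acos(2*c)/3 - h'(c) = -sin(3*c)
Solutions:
 h(c) = C1 + c*acos(2*c)/3 - sqrt(1 - 4*c^2)/6 - cos(3*c)/3


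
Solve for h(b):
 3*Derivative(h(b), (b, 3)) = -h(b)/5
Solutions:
 h(b) = C3*exp(-15^(2/3)*b/15) + (C1*sin(3^(1/6)*5^(2/3)*b/10) + C2*cos(3^(1/6)*5^(2/3)*b/10))*exp(15^(2/3)*b/30)


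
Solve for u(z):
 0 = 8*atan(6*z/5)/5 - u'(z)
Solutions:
 u(z) = C1 + 8*z*atan(6*z/5)/5 - 2*log(36*z^2 + 25)/3


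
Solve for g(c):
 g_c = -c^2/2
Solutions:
 g(c) = C1 - c^3/6


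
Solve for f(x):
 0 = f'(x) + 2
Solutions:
 f(x) = C1 - 2*x


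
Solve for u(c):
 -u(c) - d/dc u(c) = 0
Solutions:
 u(c) = C1*exp(-c)


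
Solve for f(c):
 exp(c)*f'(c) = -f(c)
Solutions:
 f(c) = C1*exp(exp(-c))


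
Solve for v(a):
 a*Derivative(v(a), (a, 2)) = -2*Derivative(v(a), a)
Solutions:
 v(a) = C1 + C2/a


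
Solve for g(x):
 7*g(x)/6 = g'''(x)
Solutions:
 g(x) = C3*exp(6^(2/3)*7^(1/3)*x/6) + (C1*sin(2^(2/3)*3^(1/6)*7^(1/3)*x/4) + C2*cos(2^(2/3)*3^(1/6)*7^(1/3)*x/4))*exp(-6^(2/3)*7^(1/3)*x/12)


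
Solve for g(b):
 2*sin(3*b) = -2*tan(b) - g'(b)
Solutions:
 g(b) = C1 + 2*log(cos(b)) + 2*cos(3*b)/3


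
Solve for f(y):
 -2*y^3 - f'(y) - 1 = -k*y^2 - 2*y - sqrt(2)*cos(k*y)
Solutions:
 f(y) = C1 + k*y^3/3 - y^4/2 + y^2 - y + sqrt(2)*sin(k*y)/k


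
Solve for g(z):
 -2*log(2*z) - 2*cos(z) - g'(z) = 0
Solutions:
 g(z) = C1 - 2*z*log(z) - 2*z*log(2) + 2*z - 2*sin(z)


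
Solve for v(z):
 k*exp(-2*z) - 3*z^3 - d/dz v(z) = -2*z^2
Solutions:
 v(z) = C1 - k*exp(-2*z)/2 - 3*z^4/4 + 2*z^3/3


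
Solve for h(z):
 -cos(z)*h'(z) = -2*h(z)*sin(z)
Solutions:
 h(z) = C1/cos(z)^2


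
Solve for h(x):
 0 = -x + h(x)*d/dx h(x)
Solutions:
 h(x) = -sqrt(C1 + x^2)
 h(x) = sqrt(C1 + x^2)
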